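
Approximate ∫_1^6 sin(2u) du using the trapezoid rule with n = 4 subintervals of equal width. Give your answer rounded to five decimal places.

-0.26167

Δu = (6 − 1)/4 = 1.25.
f(1) ≈ 0.90930, f(2.25) ≈ -0.97753, f(3.5) ≈ 0.65699, f(4.75) ≈ -0.07515, f(6) ≈ -0.53657.
T_4 = (Δu/2)·[f(u_0) + 2f(u_1) + 2f(u_2) + 2f(u_3) + f(u_4)].
Sum ≈ -0.26167.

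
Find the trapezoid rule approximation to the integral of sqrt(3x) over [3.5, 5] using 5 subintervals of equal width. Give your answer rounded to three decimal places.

Δx = (5 − 3.5)/5 = 0.3.
f(3.5) ≈ 3.240, f(3.8) ≈ 3.376, f(4.1) ≈ 3.507, f(4.4) ≈ 3.633, f(4.7) ≈ 3.755, f(5) ≈ 3.873.
T_5 = (Δx/2)·[f(x_0) + 2f(x_1) + ... + 2f(x_{4}) + f(x_5)].
Sum ≈ 5.349.

5.349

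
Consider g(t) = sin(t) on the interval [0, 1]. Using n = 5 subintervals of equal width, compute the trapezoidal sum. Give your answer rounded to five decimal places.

0.45816

Δt = (1 − 0)/5 = 0.2.
g(0) ≈ 0.00000, g(0.2) ≈ 0.19867, g(0.4) ≈ 0.38942, g(0.6) ≈ 0.56464, g(0.8) ≈ 0.71736, g(1) ≈ 0.84147.
T_5 = (Δt/2)·[g(t_0) + 2g(t_1) + ... + 2g(t_{4}) + g(t_5)].
Sum ≈ 0.45816.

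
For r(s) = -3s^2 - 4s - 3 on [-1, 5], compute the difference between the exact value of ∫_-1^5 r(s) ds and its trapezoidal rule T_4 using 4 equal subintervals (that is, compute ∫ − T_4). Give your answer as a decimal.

6.75

Exact integral: ∫_-1^5 r(s) ds = -192.
T_4 = -198.75.
Error = -192 − (-198.75) = 6.75.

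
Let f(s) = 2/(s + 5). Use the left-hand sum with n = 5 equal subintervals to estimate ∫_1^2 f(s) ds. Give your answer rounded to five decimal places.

Δs = (2 − 1)/5 = 0.2.
Left endpoints: 1, 1.2, 1.4, 1.6, 1.8.
f(1) = 1/3, f(1.2) = 10/31, f(1.4) = 0.3125, f(1.6) = 10/33, f(1.8) = 5/17.
Sum = Δs · [f(1) + f(1.2) + f(1.4) + f(1.6) + f(1.8)].
Sum ≈ 0.31311.

0.31311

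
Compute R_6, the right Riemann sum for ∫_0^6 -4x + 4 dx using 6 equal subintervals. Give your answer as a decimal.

-60

Δx = (6 − 0)/6 = 1.
Right endpoints: 1, 2, 3, 4, 5, 6.
f(1) = 0, f(2) = -4, f(3) = -8, f(4) = -12, f(5) = -16, f(6) = -20.
Sum = Δx · [f(1) + f(2) + f(3) + ...].
Sum = -60.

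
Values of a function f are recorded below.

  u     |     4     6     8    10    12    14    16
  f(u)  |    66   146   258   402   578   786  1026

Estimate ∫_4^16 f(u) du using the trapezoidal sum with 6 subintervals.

Δu = 2.
T_6 = (2/2)·[66 + 2·146 + 2·258 + 2·402 + 2·578 + 2·786 + 1026] = 5432.

5432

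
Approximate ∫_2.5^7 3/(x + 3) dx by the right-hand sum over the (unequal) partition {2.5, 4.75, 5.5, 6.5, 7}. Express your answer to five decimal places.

Subinterval widths: 2.25, 0.75, 1, 0.5.
Right endpoints: 4.75, 5.5, 6.5, 7.
f(4.75) = 12/31, f(5.5) = 6/17, f(6.5) = 6/19, f(7) = 0.3.
Sum = Σ Δx_i · f(x_i).
Sum ≈ 1.60146.

1.60146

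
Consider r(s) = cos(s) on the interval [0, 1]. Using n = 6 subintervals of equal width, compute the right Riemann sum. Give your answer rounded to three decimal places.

0.801

Δs = (1 − 0)/6 = 1/6.
Right endpoints: 1/6, 1/3, 0.5, 2/3, 5/6, 1.
r(1/6) ≈ 0.986, r(1/3) ≈ 0.945, r(0.5) ≈ 0.878, r(2/3) ≈ 0.786, r(5/6) ≈ 0.672, r(1) ≈ 0.540.
Sum = Δs · [r(1/6) + r(1/3) + r(0.5) + ...].
Sum ≈ 0.801.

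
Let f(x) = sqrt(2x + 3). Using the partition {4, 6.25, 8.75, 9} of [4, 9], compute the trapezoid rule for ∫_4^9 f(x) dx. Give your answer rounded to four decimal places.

Subinterval widths: 2.25, 2.5, 0.25.
f(4) ≈ 3.3166, f(6.25) ≈ 3.9370, f(8.75) ≈ 4.5277, f(9) ≈ 4.5826.
On each subinterval the trapezoid contributes (Δx_i/2)·[f(x_{i-1}) + f(x_i)].
Sum ≈ 19.8800.

19.8800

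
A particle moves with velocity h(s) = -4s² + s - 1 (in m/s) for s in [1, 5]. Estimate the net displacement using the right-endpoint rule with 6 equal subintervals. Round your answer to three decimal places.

Δs = (5 − 1)/6 = 2/3.
Right endpoints: 5/3, 7/3, 3, 11/3, 13/3, 5.
h(5/3) = -94/9, h(7/3) = -184/9, h(3) = -34, h(11/3) = -460/9, h(13/3) = -646/9, h(5) = -96.
Sum = Δs · [h(5/3) + h(7/3) + h(3) + ...].
Sum ≈ -189.185.

-189.185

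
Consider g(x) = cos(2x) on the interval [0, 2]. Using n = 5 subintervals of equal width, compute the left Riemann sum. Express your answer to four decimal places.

-0.0273

Δx = (2 − 0)/5 = 0.4.
Left endpoints: 0, 0.4, 0.8, 1.2, 1.6.
g(0) ≈ 1.0000, g(0.4) ≈ 0.6967, g(0.8) ≈ -0.0292, g(1.2) ≈ -0.7374, g(1.6) ≈ -0.9983.
Sum = Δx · [g(0) + g(0.4) + g(0.8) + g(1.2) + g(1.6)].
Sum ≈ -0.0273.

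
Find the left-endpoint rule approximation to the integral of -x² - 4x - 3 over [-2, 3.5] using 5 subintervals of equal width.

Δx = (3.5 − (-2))/5 = 1.1.
Left endpoints: -2, -0.9, 0.2, 1.3, 2.4.
f(-2) = 1, f(-0.9) = -0.21, f(0.2) = -3.84, f(1.3) = -9.89, f(2.4) = -18.36.
Sum = Δx · [f(-2) + f(-0.9) + f(0.2) + f(1.3) + f(2.4)].
Sum = -34.43.

-34.43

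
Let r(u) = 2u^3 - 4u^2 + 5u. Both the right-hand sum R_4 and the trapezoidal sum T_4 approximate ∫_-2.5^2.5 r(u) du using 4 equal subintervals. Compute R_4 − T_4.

R_4 = 7.8125.
T_4 = -46.875.
R_4 − T_4 = 54.6875.

54.6875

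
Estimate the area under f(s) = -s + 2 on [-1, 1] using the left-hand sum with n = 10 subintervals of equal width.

4.2

Δs = (1 − (-1))/10 = 0.2.
Left endpoints: -1, -0.8, -0.6, -0.4, -0.2, 0, 0.2, 0.4, 0.6, 0.8.
f(-1) = 3, f(-0.8) = 2.8, f(-0.6) = 2.6, f(-0.4) = 2.4, f(-0.2) = 2.2, f(0) = 2, f(0.2) = 1.8, f(0.4) = 1.6, f(0.6) = 1.4, f(0.8) = 1.2.
Sum = Δs · [f(-1) + f(-0.8) + f(-0.6) + ...].
Sum = 4.2.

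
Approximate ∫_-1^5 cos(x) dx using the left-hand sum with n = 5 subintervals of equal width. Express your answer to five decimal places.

0.05098

Δx = (5 − (-1))/5 = 1.2.
Left endpoints: -1, 0.2, 1.4, 2.6, 3.8.
f(-1) ≈ 0.54030, f(0.2) ≈ 0.98007, f(1.4) ≈ 0.16997, f(2.6) ≈ -0.85689, f(3.8) ≈ -0.79097.
Sum = Δx · [f(-1) + f(0.2) + f(1.4) + f(2.6) + f(3.8)].
Sum ≈ 0.05098.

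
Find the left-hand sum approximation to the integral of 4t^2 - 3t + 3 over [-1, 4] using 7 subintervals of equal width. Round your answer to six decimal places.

64.795918

Δt = (4 − (-1))/7 = 5/7.
Left endpoints: -1, -2/7, 3/7, 8/7, 13/7, 18/7, 23/7.
f(-1) = 10, f(-2/7) = 205/49, f(3/7) = 120/49, f(8/7) = 235/49, f(13/7) = 550/49, f(18/7) = 1065/49, f(23/7) = 1780/49.
Sum = Δt · [f(-1) + f(-2/7) + f(3/7) + ...].
Sum ≈ 64.795918.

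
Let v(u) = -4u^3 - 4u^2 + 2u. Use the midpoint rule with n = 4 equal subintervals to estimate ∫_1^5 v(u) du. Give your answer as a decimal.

Δu = (5 − 1)/4 = 1.
Midpoints: 1.5, 2.5, 3.5, 4.5.
v(1.5) = -19.5, v(2.5) = -82.5, v(3.5) = -213.5, v(4.5) = -436.5.
Sum = Δu · [v(1.5) + v(2.5) + v(3.5) + v(4.5)].
Sum = -752.

-752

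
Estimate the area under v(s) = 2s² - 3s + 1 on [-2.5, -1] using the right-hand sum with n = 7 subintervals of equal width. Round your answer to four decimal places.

17.5408

Δs = (-1 − (-2.5))/7 = 3/14.
Right endpoints: -16/7, -29/14, -13/7, -23/14, -10/7, -17/14, -1.
v(-16/7) = 897/49, v(-29/14) = 774/49, v(-13/7) = 660/49, v(-23/14) = 555/49, v(-10/7) = 459/49, v(-17/14) = 372/49, v(-1) = 6.
Sum = Δs · [v(-16/7) + v(-29/14) + v(-13/7) + ...].
Sum ≈ 17.5408.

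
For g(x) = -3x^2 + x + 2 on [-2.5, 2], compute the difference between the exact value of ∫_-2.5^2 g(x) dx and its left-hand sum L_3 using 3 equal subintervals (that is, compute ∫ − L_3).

Exact integral: ∫_-2.5^2 g(x) dx = -15.75.
L_3 = -29.25.
Error = -15.75 − (-29.25) = 13.5.

13.5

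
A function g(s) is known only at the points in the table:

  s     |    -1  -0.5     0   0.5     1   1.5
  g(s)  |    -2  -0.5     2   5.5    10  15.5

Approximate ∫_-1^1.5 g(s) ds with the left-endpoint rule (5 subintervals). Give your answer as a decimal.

7.5

Δs = 0.5.
Sum = 0.5·[(-2) + (-0.5) + 2 + 5.5 + 10] = 7.5.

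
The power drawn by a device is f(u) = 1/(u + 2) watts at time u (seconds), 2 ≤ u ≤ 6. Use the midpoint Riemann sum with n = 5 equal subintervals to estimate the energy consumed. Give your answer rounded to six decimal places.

0.691908

Δu = (6 − 2)/5 = 0.8.
Midpoints: 2.4, 3.2, 4, 4.8, 5.6.
f(2.4) = 5/22, f(3.2) = 5/26, f(4) = 1/6, f(4.8) = 5/34, f(5.6) = 5/38.
Sum = Δu · [f(2.4) + f(3.2) + f(4) + f(4.8) + f(5.6)].
Sum ≈ 0.691908.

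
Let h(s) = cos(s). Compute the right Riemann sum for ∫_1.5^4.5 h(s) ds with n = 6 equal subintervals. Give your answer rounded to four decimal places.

-2.0041

Δs = (4.5 − 1.5)/6 = 0.5.
Right endpoints: 2, 2.5, 3, 3.5, 4, 4.5.
h(2) ≈ -0.4161, h(2.5) ≈ -0.8011, h(3) ≈ -0.9900, h(3.5) ≈ -0.9365, h(4) ≈ -0.6536, h(4.5) ≈ -0.2108.
Sum = Δs · [h(2) + h(2.5) + h(3) + ...].
Sum ≈ -2.0041.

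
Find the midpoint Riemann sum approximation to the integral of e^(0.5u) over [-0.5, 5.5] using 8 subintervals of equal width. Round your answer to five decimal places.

29.55419

Δu = (5.5 − (-0.5))/8 = 0.75.
Midpoints: -0.125, 0.625, 1.375, 2.125, 2.875, 3.625, 4.375, 5.125.
f(-0.125) ≈ 0.93941, f(0.625) ≈ 1.36684, f(1.375) ≈ 1.98874, f(2.125) ≈ 2.89360, f(2.875) ≈ 4.21016, f(3.625) ≈ 6.12574, f(4.375) ≈ 8.91290, f(5.125) ≈ 12.96820.
Sum = Δu · [f(-0.125) + f(0.625) + f(1.375) + ...].
Sum ≈ 29.55419.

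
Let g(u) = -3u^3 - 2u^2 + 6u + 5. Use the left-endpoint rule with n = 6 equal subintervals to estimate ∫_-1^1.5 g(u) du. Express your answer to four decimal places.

10.1092

Δu = (1.5 − (-1))/6 = 5/12.
Left endpoints: -1, -7/12, -1/6, 0.25, 2/3, 13/12.
g(-1) = 0, g(-7/12) = 815/576, g(-1/6) = 95/24, g(0.25) = 6.328125, g(2/3) = 65/9, g(13/12) = 1025/192.
Sum = Δu · [g(-1) + g(-7/12) + g(-1/6) + ...].
Sum ≈ 10.1092.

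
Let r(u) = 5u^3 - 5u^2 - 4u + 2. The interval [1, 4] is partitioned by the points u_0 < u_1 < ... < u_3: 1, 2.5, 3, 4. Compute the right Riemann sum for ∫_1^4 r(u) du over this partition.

Subinterval widths: 1.5, 0.5, 1.
Right endpoints: 2.5, 3, 4.
r(2.5) = 38.875, r(3) = 80, r(4) = 226.
Sum = Σ Δu_i · r(u_i).
Sum = 324.3125.

324.3125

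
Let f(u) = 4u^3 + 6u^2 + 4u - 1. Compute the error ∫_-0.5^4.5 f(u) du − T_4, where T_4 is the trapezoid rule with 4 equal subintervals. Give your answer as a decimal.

-39.0625

Exact integral: ∫_-0.5^4.5 f(u) du = 627.5.
T_4 = 666.5625.
Error = 627.5 − 666.5625 = -39.0625.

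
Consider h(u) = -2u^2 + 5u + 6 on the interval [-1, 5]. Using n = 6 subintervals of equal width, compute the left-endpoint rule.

19

Δu = (5 − (-1))/6 = 1.
Left endpoints: -1, 0, 1, 2, 3, 4.
h(-1) = -1, h(0) = 6, h(1) = 9, h(2) = 8, h(3) = 3, h(4) = -6.
Sum = Δu · [h(-1) + h(0) + h(1) + ...].
Sum = 19.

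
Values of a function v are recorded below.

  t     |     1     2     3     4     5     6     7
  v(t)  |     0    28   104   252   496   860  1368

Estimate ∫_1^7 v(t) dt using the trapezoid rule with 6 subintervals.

Δt = 1.
T_6 = (1/2)·[0 + 2·28 + 2·104 + 2·252 + 2·496 + 2·860 + 1368] = 2424.

2424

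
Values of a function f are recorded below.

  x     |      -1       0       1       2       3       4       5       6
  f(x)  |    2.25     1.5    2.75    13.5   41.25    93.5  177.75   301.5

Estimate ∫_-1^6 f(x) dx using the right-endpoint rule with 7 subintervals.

Δx = 1.
Sum = 1·[1.5 + 2.75 + 13.5 + 41.25 + 93.5 + 177.75 + 301.5] = 631.75.

631.75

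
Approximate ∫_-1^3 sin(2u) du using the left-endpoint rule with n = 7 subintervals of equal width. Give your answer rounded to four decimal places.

Δu = (3 − (-1))/7 = 4/7.
Left endpoints: -1, -3/7, 1/7, 5/7, 9/7, 13/7, 17/7.
f(-1) ≈ -0.9093, f(-3/7) ≈ -0.7560, f(1/7) ≈ 0.2818, f(5/7) ≈ 0.9899, f(9/7) ≈ 0.5398, f(13/7) ≈ -0.5419, f(17/7) ≈ -0.9895.
Sum = Δu · [f(-1) + f(-3/7) + f(1/7) + ...].
Sum ≈ -0.7915.

-0.7915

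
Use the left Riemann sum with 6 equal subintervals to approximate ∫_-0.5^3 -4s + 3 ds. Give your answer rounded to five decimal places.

-2.91667

Δs = (3 − (-0.5))/6 = 7/12.
Left endpoints: -0.5, 1/12, 2/3, 1.25, 11/6, 29/12.
f(-0.5) = 5, f(1/12) = 8/3, f(2/3) = 1/3, f(1.25) = -2, f(11/6) = -13/3, f(29/12) = -20/3.
Sum = Δs · [f(-0.5) + f(1/12) + f(2/3) + ...].
Sum ≈ -2.91667.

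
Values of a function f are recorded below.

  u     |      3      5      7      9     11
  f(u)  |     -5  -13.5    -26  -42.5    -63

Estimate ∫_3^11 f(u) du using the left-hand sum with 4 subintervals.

-174

Δu = 2.
Sum = 2·[(-5) + (-13.5) + (-26) + (-42.5)] = -174.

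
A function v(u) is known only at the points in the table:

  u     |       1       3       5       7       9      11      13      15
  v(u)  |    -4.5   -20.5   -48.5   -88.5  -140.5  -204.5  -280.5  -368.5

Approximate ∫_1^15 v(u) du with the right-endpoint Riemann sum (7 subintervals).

-2303

Δu = 2.
Sum = 2·[(-20.5) + (-48.5) + (-88.5) + (-140.5) + (-204.5) + (-280.5) + (-368.5)] = -2303.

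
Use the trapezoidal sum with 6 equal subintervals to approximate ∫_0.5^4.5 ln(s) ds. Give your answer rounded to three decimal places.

3.052

Δs = (4.5 − 0.5)/6 = 2/3.
f(0.5) ≈ -0.693, f(7/6) ≈ 0.154, f(11/6) ≈ 0.606, f(2.5) ≈ 0.916, f(19/6) ≈ 1.153, f(23/6) ≈ 1.344, f(4.5) ≈ 1.504.
T_6 = (Δs/2)·[f(s_0) + 2f(s_1) + ... + 2f(s_{5}) + f(s_6)].
Sum ≈ 3.052.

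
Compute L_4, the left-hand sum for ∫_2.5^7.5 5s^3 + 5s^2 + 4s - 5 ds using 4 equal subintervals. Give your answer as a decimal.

3324.21875

Δs = (7.5 − 2.5)/4 = 1.25.
Left endpoints: 2.5, 3.75, 5, 6.25.
f(2.5) = 114.375, f(3.75) = 343.984375, f(5) = 765, f(6.25) = 1436.015625.
Sum = Δs · [f(2.5) + f(3.75) + f(5) + f(6.25)].
Sum = 3324.21875.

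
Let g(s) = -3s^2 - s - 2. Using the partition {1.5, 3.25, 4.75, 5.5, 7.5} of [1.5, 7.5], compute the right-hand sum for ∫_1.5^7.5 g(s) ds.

-606.484375

Subinterval widths: 1.75, 1.5, 0.75, 2.
Right endpoints: 3.25, 4.75, 5.5, 7.5.
g(3.25) = -36.9375, g(4.75) = -74.4375, g(5.5) = -98.25, g(7.5) = -178.25.
Sum = Σ Δs_i · g(s_i).
Sum = -606.484375.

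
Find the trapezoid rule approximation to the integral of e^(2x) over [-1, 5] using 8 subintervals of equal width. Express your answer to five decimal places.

13004.62496

Δx = (5 − (-1))/8 = 0.75.
f(-1) ≈ 0.13534, f(-0.25) ≈ 0.60653, f(0.5) ≈ 2.71828, f(1.25) ≈ 12.18249, f(2) ≈ 54.59815, f(2.75) ≈ 244.69193, f(3.5) ≈ 1096.63316, f(4.25) ≈ 4914.76884, f(5) ≈ 22026.46579.
T_8 = (Δx/2)·[f(x_0) + 2f(x_1) + ... + 2f(x_{7}) + f(x_8)].
Sum ≈ 13004.62496.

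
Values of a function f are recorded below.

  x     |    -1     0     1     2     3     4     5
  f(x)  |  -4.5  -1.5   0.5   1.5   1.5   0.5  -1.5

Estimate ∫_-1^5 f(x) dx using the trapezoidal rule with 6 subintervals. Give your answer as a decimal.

-0.5

Δx = 1.
T_6 = (1/2)·[(-4.5) + 2·(-1.5) + 2·0.5 + 2·1.5 + 2·1.5 + 2·0.5 + (-1.5)] = -0.5.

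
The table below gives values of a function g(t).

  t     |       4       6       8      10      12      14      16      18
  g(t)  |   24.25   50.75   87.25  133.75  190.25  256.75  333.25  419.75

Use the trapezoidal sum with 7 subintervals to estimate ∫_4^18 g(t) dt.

2548

Δt = 2.
T_7 = (2/2)·[24.25 + 2·50.75 + 2·87.25 + 2·133.75 + 2·190.25 + 2·256.75 + 2·333.25 + 419.75] = 2548.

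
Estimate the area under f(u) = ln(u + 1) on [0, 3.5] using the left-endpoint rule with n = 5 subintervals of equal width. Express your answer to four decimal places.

2.7108

Δu = (3.5 − 0)/5 = 0.7.
Left endpoints: 0, 0.7, 1.4, 2.1, 2.8.
f(0) ≈ 0.0000, f(0.7) ≈ 0.5306, f(1.4) ≈ 0.8755, f(2.1) ≈ 1.1314, f(2.8) ≈ 1.3350.
Sum = Δu · [f(0) + f(0.7) + f(1.4) + f(2.1) + f(2.8)].
Sum ≈ 2.7108.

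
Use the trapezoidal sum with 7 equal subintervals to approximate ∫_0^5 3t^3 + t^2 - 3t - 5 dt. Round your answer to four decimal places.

Δt = (5 − 0)/7 = 5/7.
f(0) = -5, f(5/7) = -1900/343, f(10/7) = 515/343, f(15/7) = 7780/343, f(20/7) = 22145/343, f(25/7) = 45860/343, f(30/7) = 81175/343, f(5) = 380.
T_7 = (Δt/2)·[f(t_0) + 2f(t_1) + ... + 2f(t_{6}) + f(t_7)].
Sum ≈ 457.9082.

457.9082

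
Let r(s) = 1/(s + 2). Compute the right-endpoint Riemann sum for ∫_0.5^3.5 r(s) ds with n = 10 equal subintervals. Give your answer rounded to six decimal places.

0.756681

Δs = (3.5 − 0.5)/10 = 0.3.
Right endpoints: 0.8, 1.1, 1.4, 1.7, 2, 2.3, 2.6, 2.9, 3.2, 3.5.
r(0.8) = 5/14, r(1.1) = 10/31, r(1.4) = 5/17, r(1.7) = 10/37, r(2) = 0.25, r(2.3) = 10/43, r(2.6) = 5/23, r(2.9) = 10/49, r(3.2) = 5/26, r(3.5) = 2/11.
Sum = Δs · [r(0.8) + r(1.1) + r(1.4) + ...].
Sum ≈ 0.756681.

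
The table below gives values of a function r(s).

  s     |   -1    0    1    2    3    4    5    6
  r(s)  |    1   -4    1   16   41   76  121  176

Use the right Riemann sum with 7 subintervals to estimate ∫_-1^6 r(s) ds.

Δs = 1.
Sum = 1·[(-4) + 1 + 16 + 41 + 76 + 121 + 176] = 427.

427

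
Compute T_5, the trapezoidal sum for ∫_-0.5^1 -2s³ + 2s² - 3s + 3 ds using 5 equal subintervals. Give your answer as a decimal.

Δs = (1 − (-0.5))/5 = 0.3.
f(-0.5) = 5.25, f(-0.2) = 3.696, f(0.1) = 2.718, f(0.4) = 1.992, f(0.7) = 1.194, f(1) = 0.
T_5 = (Δs/2)·[f(s_0) + 2f(s_1) + ... + 2f(s_{4}) + f(s_5)].
Sum = 3.6675.

3.6675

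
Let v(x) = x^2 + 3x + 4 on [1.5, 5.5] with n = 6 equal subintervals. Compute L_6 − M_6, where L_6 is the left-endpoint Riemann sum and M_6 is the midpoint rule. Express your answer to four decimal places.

L_6 ≈ 99.296296.
M_6 ≈ 112.185185.
L_6 − M_6 ≈ -12.8889.

-12.8889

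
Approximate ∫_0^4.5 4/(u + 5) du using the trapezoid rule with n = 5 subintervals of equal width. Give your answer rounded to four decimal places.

Δu = (4.5 − 0)/5 = 0.9.
f(0) = 0.8, f(0.9) = 40/59, f(1.8) = 10/17, f(2.7) = 40/77, f(3.6) = 20/43, f(4.5) = 8/19.
T_5 = (Δu/2)·[f(u_0) + 2f(u_1) + ... + 2f(u_{4}) + f(u_5)].
Sum ≈ 2.5752.

2.5752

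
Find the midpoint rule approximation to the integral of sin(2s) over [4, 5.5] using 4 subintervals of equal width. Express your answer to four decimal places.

Δs = (5.5 − 4)/4 = 0.375.
Midpoints: 4.1875, 4.5625, 4.9375, 5.3125.
f(4.1875) ≈ 0.8673, f(4.5625) ≈ 0.2953, f(4.9375) ≈ -0.4352, f(5.3125) ≈ -0.9321.
Sum = Δs · [f(4.1875) + f(4.5625) + f(4.9375) + f(5.3125)].
Sum ≈ -0.0767.

-0.0767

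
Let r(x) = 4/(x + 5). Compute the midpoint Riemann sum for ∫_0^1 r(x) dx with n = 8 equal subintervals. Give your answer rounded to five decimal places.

Δx = (1 − 0)/8 = 0.125.
Midpoints: 0.0625, 0.1875, 0.3125, 0.4375, 0.5625, 0.6875, 0.8125, 0.9375.
r(0.0625) = 64/81, r(0.1875) = 64/83, r(0.3125) = 64/85, r(0.4375) = 64/87, r(0.5625) = 64/89, r(0.6875) = 64/91, r(0.8125) = 64/93, r(0.9375) = 64/95.
Sum = Δx · [r(0.0625) + r(0.1875) + r(0.3125) + ...].
Sum ≈ 0.72925.

0.72925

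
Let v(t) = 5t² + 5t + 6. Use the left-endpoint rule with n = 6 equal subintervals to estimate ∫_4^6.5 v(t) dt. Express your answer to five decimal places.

Δt = (6.5 − 4)/6 = 5/12.
Left endpoints: 4, 53/12, 29/6, 5.25, 17/3, 73/12.
v(4) = 106, v(53/12) = 18089/144, v(29/6) = 5291/36, v(5.25) = 170.0625, v(17/3) = 1754/9, v(73/12) = 31889/144.
Sum = Δt · [v(4) + v(53/12) + v(29/6) + ...].
Sum ≈ 402.08044.

402.08044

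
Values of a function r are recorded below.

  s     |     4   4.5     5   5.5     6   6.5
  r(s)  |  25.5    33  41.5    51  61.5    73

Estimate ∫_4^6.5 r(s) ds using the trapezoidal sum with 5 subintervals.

118.125

Δs = 0.5.
T_5 = (0.5/2)·[25.5 + 2·33 + 2·41.5 + 2·51 + 2·61.5 + 73] = 118.125.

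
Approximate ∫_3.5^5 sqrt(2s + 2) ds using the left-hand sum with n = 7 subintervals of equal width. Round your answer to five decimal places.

Δs = (5 − 3.5)/7 = 3/14.
Left endpoints: 3.5, 26/7, 55/14, 29/7, 61/14, 32/7, 67/14.
f(3.5) ≈ 3.00000, f(26/7) ≈ 3.07060, f(55/14) ≈ 3.13961, f(29/7) ≈ 3.20713, f(61/14) ≈ 3.27327, f(32/7) ≈ 3.33809, f(67/14) ≈ 3.40168.
Sum = Δs · [f(3.5) + f(26/7) + f(55/14) + ...].
Sum ≈ 4.80651.

4.80651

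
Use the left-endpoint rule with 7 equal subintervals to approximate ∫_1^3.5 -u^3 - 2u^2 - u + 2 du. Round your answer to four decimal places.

-54.3304

Δu = (3.5 − 1)/7 = 5/14.
Left endpoints: 1, 19/14, 12/7, 29/14, 17/7, 39/14, 22/7.
f(1) = -2, f(19/14) = -15203/2744, f(12/7) = -3646/343, f(29/14) = -48133/2744, f(17/7) = -9106/343, f(39/14) = -104063/2744, f(22/7) = -17816/343.
Sum = Δu · [f(1) + f(19/14) + f(12/7) + ...].
Sum ≈ -54.3304.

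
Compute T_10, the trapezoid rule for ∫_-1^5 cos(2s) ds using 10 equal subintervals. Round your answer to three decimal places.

Δs = (5 − (-1))/10 = 0.6.
f(-1) ≈ -0.416, f(-0.4) ≈ 0.697, f(0.2) ≈ 0.921, f(0.8) ≈ -0.029, f(1.4) ≈ -0.942, f(2) ≈ -0.654, f(2.6) ≈ 0.469, f(3.2) ≈ 0.993, f(3.8) ≈ 0.251, f(4.4) ≈ -0.811, f(5) ≈ -0.839.
T_10 = (Δs/2)·[f(s_0) + 2f(s_1) + ... + 2f(s_{9}) + f(s_10)].
Sum ≈ 0.160.

0.160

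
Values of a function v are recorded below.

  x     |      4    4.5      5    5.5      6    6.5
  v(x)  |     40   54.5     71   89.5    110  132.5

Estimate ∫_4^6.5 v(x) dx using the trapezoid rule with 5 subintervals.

Δx = 0.5.
T_5 = (0.5/2)·[40 + 2·54.5 + 2·71 + 2·89.5 + 2·110 + 132.5] = 205.625.

205.625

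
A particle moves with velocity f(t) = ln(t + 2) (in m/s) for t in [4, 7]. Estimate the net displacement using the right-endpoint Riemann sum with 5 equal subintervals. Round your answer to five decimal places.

Δt = (7 − 4)/5 = 0.6.
Right endpoints: 4.6, 5.2, 5.8, 6.4, 7.
f(4.6) ≈ 1.88707, f(5.2) ≈ 1.97408, f(5.8) ≈ 2.05412, f(6.4) ≈ 2.12823, f(7) ≈ 2.19722.
Sum = Δt · [f(4.6) + f(5.2) + f(5.8) + f(6.4) + f(7)].
Sum ≈ 6.14444.

6.14444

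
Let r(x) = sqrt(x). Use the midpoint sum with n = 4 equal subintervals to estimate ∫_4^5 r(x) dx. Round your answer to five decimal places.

Δx = (5 − 4)/4 = 0.25.
Midpoints: 4.125, 4.375, 4.625, 4.875.
r(4.125) ≈ 2.03101, r(4.375) ≈ 2.09165, r(4.625) ≈ 2.15058, r(4.875) ≈ 2.20794.
Sum = Δx · [r(4.125) + r(4.375) + r(4.625) + r(4.875)].
Sum ≈ 2.12030.

2.12030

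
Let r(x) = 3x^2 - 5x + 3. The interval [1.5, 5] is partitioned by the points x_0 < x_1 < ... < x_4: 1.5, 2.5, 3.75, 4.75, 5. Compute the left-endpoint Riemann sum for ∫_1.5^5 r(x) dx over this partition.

Subinterval widths: 1, 1.25, 1, 0.25.
Left endpoints: 1.5, 2.5, 3.75, 4.75.
r(1.5) = 2.25, r(2.5) = 9.25, r(3.75) = 26.4375, r(4.75) = 46.9375.
Sum = Σ Δx_i · r(x_i).
Sum = 51.984375.

51.984375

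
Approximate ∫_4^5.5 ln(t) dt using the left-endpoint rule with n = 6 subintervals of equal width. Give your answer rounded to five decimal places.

Δt = (5.5 − 4)/6 = 0.25.
Left endpoints: 4, 4.25, 4.5, 4.75, 5, 5.25.
f(4) ≈ 1.38629, f(4.25) ≈ 1.44692, f(4.5) ≈ 1.50408, f(4.75) ≈ 1.55814, f(5) ≈ 1.60944, f(5.25) ≈ 1.65823.
Sum = Δt · [f(4) + f(4.25) + f(4.5) + ...].
Sum ≈ 2.29078.

2.29078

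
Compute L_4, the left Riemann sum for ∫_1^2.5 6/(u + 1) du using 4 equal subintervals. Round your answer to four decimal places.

3.6106

Δu = (2.5 − 1)/4 = 0.375.
Left endpoints: 1, 1.375, 1.75, 2.125.
f(1) = 3, f(1.375) = 48/19, f(1.75) = 24/11, f(2.125) = 1.92.
Sum = Δu · [f(1) + f(1.375) + f(1.75) + f(2.125)].
Sum ≈ 3.6106.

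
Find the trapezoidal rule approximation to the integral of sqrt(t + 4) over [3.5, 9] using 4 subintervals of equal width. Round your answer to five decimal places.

Δt = (9 − 3.5)/4 = 1.375.
f(3.5) ≈ 2.73861, f(4.875) ≈ 2.97909, f(6.25) ≈ 3.20156, f(7.625) ≈ 3.40955, f(9) ≈ 3.60555.
T_4 = (Δt/2)·[f(t_0) + 2f(t_1) + 2f(t_2) + 2f(t_3) + f(t_4)].
Sum ≈ 17.54814.

17.54814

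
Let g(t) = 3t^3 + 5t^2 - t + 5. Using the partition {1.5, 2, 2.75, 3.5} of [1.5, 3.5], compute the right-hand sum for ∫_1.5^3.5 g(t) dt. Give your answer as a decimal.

Subinterval widths: 0.5, 0.75, 0.75.
Right endpoints: 2, 2.75, 3.5.
g(2) = 47, g(2.75) = 102.453125, g(3.5) = 191.375.
Sum = Σ Δt_i · g(t_i).
Sum = 243.87109375.

243.87109375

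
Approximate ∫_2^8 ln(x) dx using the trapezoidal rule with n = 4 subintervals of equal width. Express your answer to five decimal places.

Δx = (8 − 2)/4 = 1.5.
f(2) ≈ 0.69315, f(3.5) ≈ 1.25276, f(5) ≈ 1.60944, f(6.5) ≈ 1.87180, f(8) ≈ 2.07944.
T_4 = (Δx/2)·[f(x_0) + 2f(x_1) + 2f(x_2) + 2f(x_3) + f(x_4)].
Sum ≈ 9.18045.

9.18045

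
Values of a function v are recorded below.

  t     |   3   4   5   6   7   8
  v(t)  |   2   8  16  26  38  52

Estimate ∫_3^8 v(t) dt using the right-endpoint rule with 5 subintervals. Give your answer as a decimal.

Δt = 1.
Sum = 1·[8 + 16 + 26 + 38 + 52] = 140.

140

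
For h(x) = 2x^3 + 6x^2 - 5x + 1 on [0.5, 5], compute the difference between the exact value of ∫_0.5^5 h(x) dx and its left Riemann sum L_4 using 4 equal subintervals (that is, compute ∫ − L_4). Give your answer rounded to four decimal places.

190.0020

Exact integral: ∫_0.5^5 h(x) dx = 504.84375.
L_4 ≈ 314.841797.
Error ≈ 504.84375 − 314.841797 ≈ 190.0020.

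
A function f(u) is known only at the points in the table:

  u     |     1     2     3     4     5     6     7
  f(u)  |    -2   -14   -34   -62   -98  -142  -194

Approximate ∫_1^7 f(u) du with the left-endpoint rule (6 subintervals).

-352

Δu = 1.
Sum = 1·[(-2) + (-14) + (-34) + (-62) + (-98) + (-142)] = -352.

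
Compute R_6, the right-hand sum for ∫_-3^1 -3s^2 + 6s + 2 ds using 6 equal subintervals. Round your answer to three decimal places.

-28.889

Δs = (1 − (-3))/6 = 2/3.
Right endpoints: -7/3, -5/3, -1, -1/3, 1/3, 1.
f(-7/3) = -85/3, f(-5/3) = -49/3, f(-1) = -7, f(-1/3) = -1/3, f(1/3) = 11/3, f(1) = 5.
Sum = Δs · [f(-7/3) + f(-5/3) + f(-1) + ...].
Sum ≈ -28.889.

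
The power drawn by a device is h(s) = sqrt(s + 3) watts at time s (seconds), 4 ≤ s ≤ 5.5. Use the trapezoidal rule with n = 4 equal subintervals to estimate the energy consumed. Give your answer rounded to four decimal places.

Δs = (5.5 − 4)/4 = 0.375.
h(4) ≈ 2.6458, h(4.375) ≈ 2.7157, h(4.75) ≈ 2.7839, h(5.125) ≈ 2.8504, h(5.5) ≈ 2.9155.
T_4 = (Δs/2)·[h(s_0) + 2h(s_1) + 2h(s_2) + 2h(s_3) + h(s_4)].
Sum ≈ 4.1740.

4.1740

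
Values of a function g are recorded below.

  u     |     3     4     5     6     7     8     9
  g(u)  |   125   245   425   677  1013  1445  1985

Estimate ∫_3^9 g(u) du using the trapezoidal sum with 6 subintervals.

4860

Δu = 1.
T_6 = (1/2)·[125 + 2·245 + 2·425 + 2·677 + 2·1013 + 2·1445 + 1985] = 4860.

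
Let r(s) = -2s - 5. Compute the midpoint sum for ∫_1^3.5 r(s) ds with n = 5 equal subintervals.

-23.75

Δs = (3.5 − 1)/5 = 0.5.
Midpoints: 1.25, 1.75, 2.25, 2.75, 3.25.
r(1.25) = -7.5, r(1.75) = -8.5, r(2.25) = -9.5, r(2.75) = -10.5, r(3.25) = -11.5.
Sum = Δs · [r(1.25) + r(1.75) + r(2.25) + r(2.75) + r(3.25)].
Sum = -23.75.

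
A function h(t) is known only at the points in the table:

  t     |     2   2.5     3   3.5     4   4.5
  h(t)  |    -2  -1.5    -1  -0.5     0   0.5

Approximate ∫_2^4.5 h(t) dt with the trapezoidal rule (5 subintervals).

Δt = 0.5.
T_5 = (0.5/2)·[(-2) + 2·(-1.5) + 2·(-1) + 2·(-0.5) + 2·0 + 0.5] = -1.875.

-1.875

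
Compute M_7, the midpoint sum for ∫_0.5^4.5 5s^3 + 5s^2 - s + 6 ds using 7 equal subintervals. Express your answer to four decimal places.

673.5408

Δs = (4.5 − 0.5)/7 = 4/7.
Midpoints: 11/14, 19/14, 27/14, 2.5, 43/14, 51/14, 59/14.
f(11/14) = 29433/2744, f(19/14) = 72305/2744, f(27/14) = 160617/2744, f(2.5) = 112.875, f(43/14) = 535001/2744, f(51/14) = 851793/2744, f(59/14) = 1275465/2744.
Sum = Δs · [f(11/14) + f(19/14) + f(27/14) + ...].
Sum ≈ 673.5408.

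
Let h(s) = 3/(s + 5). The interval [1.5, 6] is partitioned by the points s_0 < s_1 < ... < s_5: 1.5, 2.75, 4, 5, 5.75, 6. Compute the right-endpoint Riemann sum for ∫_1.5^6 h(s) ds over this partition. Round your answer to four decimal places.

Subinterval widths: 1.25, 1.25, 1, 0.75, 0.25.
Right endpoints: 2.75, 4, 5, 5.75, 6.
h(2.75) = 12/31, h(4) = 1/3, h(5) = 0.3, h(5.75) = 12/43, h(6) = 3/11.
Sum = Σ Δs_i · h(s_i).
Sum ≈ 1.4780.

1.4780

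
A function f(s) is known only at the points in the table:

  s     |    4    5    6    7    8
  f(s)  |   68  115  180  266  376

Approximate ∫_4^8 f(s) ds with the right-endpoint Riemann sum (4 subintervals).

937

Δs = 1.
Sum = 1·[115 + 180 + 266 + 376] = 937.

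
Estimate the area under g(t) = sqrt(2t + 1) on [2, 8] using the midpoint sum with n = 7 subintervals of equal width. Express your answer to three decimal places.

Δt = (8 − 2)/7 = 6/7.
Midpoints: 17/7, 23/7, 29/7, 5, 41/7, 47/7, 53/7.
g(17/7) ≈ 2.420, g(23/7) ≈ 2.752, g(29/7) ≈ 3.047, g(5) ≈ 3.317, g(41/7) ≈ 3.566, g(47/7) ≈ 3.798, g(53/7) ≈ 4.018.
Sum = Δt · [g(17/7) + g(23/7) + g(29/7) + ...].
Sum ≈ 19.644.

19.644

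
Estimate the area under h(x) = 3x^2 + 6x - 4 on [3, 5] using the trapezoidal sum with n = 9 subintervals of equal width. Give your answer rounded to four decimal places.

138.0494

Δx = (5 − 3)/9 = 2/9.
h(3) = 41, h(29/9) = 1255/27, h(31/9) = 1411/27, h(11/3) = 175/3, h(35/9) = 1747/27, h(37/9) = 1927/27, h(13/3) = 235/3, h(41/9) = 2311/27, h(43/9) = 2515/27, h(5) = 101.
T_9 = (Δx/2)·[h(x_0) + 2h(x_1) + ... + 2h(x_{8}) + h(x_9)].
Sum ≈ 138.0494.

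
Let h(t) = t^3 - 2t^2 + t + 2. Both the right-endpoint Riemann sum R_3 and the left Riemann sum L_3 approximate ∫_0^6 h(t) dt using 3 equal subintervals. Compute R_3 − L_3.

300

R_3 = 388.
L_3 = 88.
R_3 − L_3 = 300.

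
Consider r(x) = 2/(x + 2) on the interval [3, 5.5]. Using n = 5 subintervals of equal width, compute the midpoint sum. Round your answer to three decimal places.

Δx = (5.5 − 3)/5 = 0.5.
Midpoints: 3.25, 3.75, 4.25, 4.75, 5.25.
r(3.25) = 8/21, r(3.75) = 8/23, r(4.25) = 0.32, r(4.75) = 8/27, r(5.25) = 8/29.
Sum = Δx · [r(3.25) + r(3.75) + r(4.25) + r(4.75) + r(5.25)].
Sum ≈ 0.810.

0.810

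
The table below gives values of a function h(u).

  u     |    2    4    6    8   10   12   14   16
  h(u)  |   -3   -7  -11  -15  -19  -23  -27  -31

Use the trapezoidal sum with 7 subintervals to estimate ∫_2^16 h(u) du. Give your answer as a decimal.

Δu = 2.
T_7 = (2/2)·[(-3) + 2·(-7) + 2·(-11) + 2·(-15) + 2·(-19) + 2·(-23) + 2·(-27) + (-31)] = -238.

-238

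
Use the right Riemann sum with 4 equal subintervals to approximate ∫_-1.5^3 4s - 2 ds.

14.625

Δs = (3 − (-1.5))/4 = 1.125.
Right endpoints: -0.375, 0.75, 1.875, 3.
f(-0.375) = -3.5, f(0.75) = 1, f(1.875) = 5.5, f(3) = 10.
Sum = Δs · [f(-0.375) + f(0.75) + f(1.875) + f(3)].
Sum = 14.625.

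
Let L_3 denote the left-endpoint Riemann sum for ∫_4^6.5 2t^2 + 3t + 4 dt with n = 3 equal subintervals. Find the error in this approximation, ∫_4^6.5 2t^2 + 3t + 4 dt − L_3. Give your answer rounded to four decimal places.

Exact integral: ∫_4^6.5 f(t) dt ≈ 189.791667.
L_3 ≈ 165.370370.
Error ≈ 189.791667 − 165.370370 ≈ 24.4213.

24.4213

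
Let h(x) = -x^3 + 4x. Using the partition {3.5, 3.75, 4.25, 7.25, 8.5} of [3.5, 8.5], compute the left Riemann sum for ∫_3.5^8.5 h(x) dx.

-645.48046875

Subinterval widths: 0.25, 0.5, 3, 1.25.
Left endpoints: 3.5, 3.75, 4.25, 7.25.
h(3.5) = -28.875, h(3.75) = -37.734375, h(4.25) = -59.765625, h(7.25) = -352.078125.
Sum = Σ Δx_i · h(x_i).
Sum = -645.48046875.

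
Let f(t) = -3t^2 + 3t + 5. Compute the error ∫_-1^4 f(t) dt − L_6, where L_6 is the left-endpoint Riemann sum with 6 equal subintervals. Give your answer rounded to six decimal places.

-10.763889

Exact integral: ∫_-1^4 f(t) dt = -17.5.
L_6 ≈ -6.73611111.
Error ≈ -17.5 − (-6.73611111) ≈ -10.763889.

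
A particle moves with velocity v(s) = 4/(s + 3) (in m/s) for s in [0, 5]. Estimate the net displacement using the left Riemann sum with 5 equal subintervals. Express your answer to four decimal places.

Δs = (5 − 0)/5 = 1.
Left endpoints: 0, 1, 2, 3, 4.
v(0) = 4/3, v(1) = 1, v(2) = 0.8, v(3) = 2/3, v(4) = 4/7.
Sum = Δs · [v(0) + v(1) + v(2) + v(3) + v(4)].
Sum ≈ 4.3714.

4.3714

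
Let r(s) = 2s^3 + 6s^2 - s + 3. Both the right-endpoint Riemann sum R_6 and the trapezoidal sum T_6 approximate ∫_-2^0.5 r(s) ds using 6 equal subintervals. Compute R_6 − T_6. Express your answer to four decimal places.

R_6 ≈ 15.941840.
T_6 ≈ 17.764757.
R_6 − T_6 ≈ -1.8229.

-1.8229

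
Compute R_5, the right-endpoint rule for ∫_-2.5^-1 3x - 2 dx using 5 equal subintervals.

-10.2

Δx = (-1 − (-2.5))/5 = 0.3.
Right endpoints: -2.2, -1.9, -1.6, -1.3, -1.
f(-2.2) = -8.6, f(-1.9) = -7.7, f(-1.6) = -6.8, f(-1.3) = -5.9, f(-1) = -5.
Sum = Δx · [f(-2.2) + f(-1.9) + f(-1.6) + f(-1.3) + f(-1)].
Sum = -10.2.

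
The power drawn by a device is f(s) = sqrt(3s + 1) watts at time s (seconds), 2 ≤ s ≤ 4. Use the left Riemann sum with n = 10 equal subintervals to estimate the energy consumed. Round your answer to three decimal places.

Δs = (4 − 2)/10 = 0.2.
Left endpoints: 2, 2.2, 2.4, 2.6, 2.8, 3, 3.2, 3.4, 3.6, 3.8.
f(2) ≈ 2.646, f(2.2) ≈ 2.757, f(2.4) ≈ 2.864, f(2.6) ≈ 2.966, f(2.8) ≈ 3.066, f(3) ≈ 3.162, f(3.2) ≈ 3.256, f(3.4) ≈ 3.347, f(3.6) ≈ 3.435, f(3.8) ≈ 3.521.
Sum = Δs · [f(2) + f(2.2) + f(2.4) + ...].
Sum ≈ 6.204.

6.204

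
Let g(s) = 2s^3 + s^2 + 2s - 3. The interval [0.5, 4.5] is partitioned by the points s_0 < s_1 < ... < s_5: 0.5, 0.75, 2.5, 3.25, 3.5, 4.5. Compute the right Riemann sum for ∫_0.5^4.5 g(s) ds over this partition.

Subinterval widths: 0.25, 1.75, 0.75, 0.25, 1.
Right endpoints: 0.75, 2.5, 3.25, 3.5, 4.5.
g(0.75) = -0.09375, g(2.5) = 39.5, g(3.25) = 82.71875, g(3.5) = 102, g(4.5) = 208.5.
Sum = Σ Δs_i · g(s_i).
Sum = 365.140625.

365.140625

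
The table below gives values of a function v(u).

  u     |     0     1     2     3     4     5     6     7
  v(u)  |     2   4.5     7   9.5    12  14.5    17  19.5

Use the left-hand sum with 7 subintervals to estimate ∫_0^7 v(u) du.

Δu = 1.
Sum = 1·[2 + 4.5 + 7 + 9.5 + 12 + 14.5 + 17] = 66.5.

66.5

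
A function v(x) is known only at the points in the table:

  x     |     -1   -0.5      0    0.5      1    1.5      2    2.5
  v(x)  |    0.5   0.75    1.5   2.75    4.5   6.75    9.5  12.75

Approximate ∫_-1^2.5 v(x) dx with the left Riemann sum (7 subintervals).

13.125

Δx = 0.5.
Sum = 0.5·[0.5 + 0.75 + 1.5 + 2.75 + 4.5 + 6.75 + 9.5] = 13.125.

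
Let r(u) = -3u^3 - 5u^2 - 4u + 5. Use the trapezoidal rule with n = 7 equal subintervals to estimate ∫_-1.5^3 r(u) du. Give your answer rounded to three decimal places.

Δu = (3 − (-1.5))/7 = 9/14.
r(-1.5) = 9.875, r(-6/7) = 2279/343, r(-3/14) = 15523/2744, r(3/7) = 731/343, r(15/14) = -23915/2744, r(12/7) = -10861/343, r(33/14) = -196193/2744, r(3) = -133.
T_7 = (Δu/2)·[r(u_0) + 2r(u_1) + ... + 2r(u_{6}) + r(u_7)].
Sum ≈ -102.220.

-102.220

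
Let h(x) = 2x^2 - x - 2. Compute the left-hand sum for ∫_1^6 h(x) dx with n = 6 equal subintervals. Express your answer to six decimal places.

Δx = (6 − 1)/6 = 5/6.
Left endpoints: 1, 11/6, 8/3, 3.5, 13/3, 31/6.
h(1) = -1, h(11/6) = 26/9, h(8/3) = 86/9, h(3.5) = 19, h(13/3) = 281/9, h(31/6) = 416/9.
Sum = Δx · [h(1) + h(11/6) + h(8/3) + ...].
Sum ≈ 89.907407.

89.907407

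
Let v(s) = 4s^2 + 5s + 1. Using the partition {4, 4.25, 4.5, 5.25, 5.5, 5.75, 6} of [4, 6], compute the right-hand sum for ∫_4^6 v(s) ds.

Subinterval widths: 0.25, 0.25, 0.75, 0.25, 0.25, 0.25.
Right endpoints: 4.25, 4.5, 5.25, 5.5, 5.75, 6.
v(4.25) = 94.5, v(4.5) = 104.5, v(5.25) = 137.5, v(5.5) = 149.5, v(5.75) = 162, v(6) = 175.
Sum = Σ Δs_i · v(s_i).
Sum = 274.5.

274.5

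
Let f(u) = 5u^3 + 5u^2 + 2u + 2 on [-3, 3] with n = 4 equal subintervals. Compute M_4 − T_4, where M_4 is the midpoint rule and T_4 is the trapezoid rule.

M_4 = 96.375.
T_4 = 113.25.
M_4 − T_4 = -16.875.

-16.875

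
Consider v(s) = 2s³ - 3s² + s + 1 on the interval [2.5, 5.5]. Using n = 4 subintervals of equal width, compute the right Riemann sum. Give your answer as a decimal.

395.34375

Δs = (5.5 − 2.5)/4 = 0.75.
Right endpoints: 3.25, 4, 4.75, 5.5.
v(3.25) = 41.21875, v(4) = 85, v(4.75) = 152.40625, v(5.5) = 248.5.
Sum = Δs · [v(3.25) + v(4) + v(4.75) + v(5.5)].
Sum = 395.34375.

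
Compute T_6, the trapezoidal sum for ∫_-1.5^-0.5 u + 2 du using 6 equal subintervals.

1

Δu = (-0.5 − (-1.5))/6 = 1/6.
f(-1.5) = 0.5, f(-4/3) = 2/3, f(-7/6) = 5/6, f(-1) = 1, f(-5/6) = 7/6, f(-2/3) = 4/3, f(-0.5) = 1.5.
T_6 = (Δu/2)·[f(u_0) + 2f(u_1) + ... + 2f(u_{5}) + f(u_6)].
Sum = 1.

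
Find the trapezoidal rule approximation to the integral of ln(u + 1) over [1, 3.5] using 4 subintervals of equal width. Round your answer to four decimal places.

Δu = (3.5 − 1)/4 = 0.625.
f(1) ≈ 0.6931, f(1.625) ≈ 0.9651, f(2.25) ≈ 1.1787, f(2.875) ≈ 1.3545, f(3.5) ≈ 1.5041.
T_4 = (Δu/2)·[f(u_0) + 2f(u_1) + 2f(u_2) + 2f(u_3) + f(u_4)].
Sum ≈ 2.8731.

2.8731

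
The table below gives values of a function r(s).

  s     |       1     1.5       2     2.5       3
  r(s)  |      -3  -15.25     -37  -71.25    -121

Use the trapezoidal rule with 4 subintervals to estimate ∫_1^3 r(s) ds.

-92.75

Δs = 0.5.
T_4 = (0.5/2)·[(-3) + 2·(-15.25) + 2·(-37) + 2·(-71.25) + (-121)] = -92.75.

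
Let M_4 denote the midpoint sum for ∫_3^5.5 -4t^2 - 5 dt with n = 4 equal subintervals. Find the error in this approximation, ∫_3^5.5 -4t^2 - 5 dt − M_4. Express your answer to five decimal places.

-0.32552

Exact integral: ∫_3^5.5 f(t) dt ≈ -198.3333333.
M_4 = -198.0078125.
Error ≈ -198.3333333 − (-198.0078125) ≈ -0.32552.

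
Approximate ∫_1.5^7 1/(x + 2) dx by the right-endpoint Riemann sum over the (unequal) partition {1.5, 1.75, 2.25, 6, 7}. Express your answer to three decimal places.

0.764

Subinterval widths: 0.25, 0.5, 3.75, 1.
Right endpoints: 1.75, 2.25, 6, 7.
f(1.75) = 4/15, f(2.25) = 4/17, f(6) = 0.125, f(7) = 1/9.
Sum = Σ Δx_i · f(x_i).
Sum ≈ 0.764.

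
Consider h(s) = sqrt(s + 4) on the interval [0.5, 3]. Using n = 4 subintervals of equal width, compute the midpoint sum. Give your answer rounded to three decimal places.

Δs = (3 − 0.5)/4 = 0.625.
Midpoints: 0.8125, 1.4375, 2.0625, 2.6875.
h(0.8125) ≈ 2.194, h(1.4375) ≈ 2.332, h(2.0625) ≈ 2.462, h(2.6875) ≈ 2.586.
Sum = Δs · [h(0.8125) + h(1.4375) + h(2.0625) + h(2.6875)].
Sum ≈ 5.984.

5.984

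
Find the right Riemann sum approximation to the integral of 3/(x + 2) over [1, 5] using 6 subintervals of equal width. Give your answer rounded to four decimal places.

Δx = (5 − 1)/6 = 2/3.
Right endpoints: 5/3, 7/3, 3, 11/3, 13/3, 5.
f(5/3) = 9/11, f(7/3) = 9/13, f(3) = 0.6, f(11/3) = 9/17, f(13/3) = 9/19, f(5) = 3/7.
Sum = Δx · [f(5/3) + f(7/3) + f(3) + ...].
Sum ≈ 2.3614.

2.3614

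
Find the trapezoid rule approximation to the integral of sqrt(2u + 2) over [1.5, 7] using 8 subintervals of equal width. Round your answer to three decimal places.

Δu = (7 − 1.5)/8 = 0.6875.
f(1.5) ≈ 2.236, f(2.1875) ≈ 2.525, f(2.875) ≈ 2.784, f(3.5625) ≈ 3.021, f(4.25) ≈ 3.240, f(4.9375) ≈ 3.446, f(5.625) ≈ 3.640, f(6.3125) ≈ 3.824, f(7) ≈ 4.000.
T_8 = (Δu/2)·[f(u_0) + 2f(u_1) + ... + 2f(u_{7}) + f(u_8)].
Sum ≈ 17.599.

17.599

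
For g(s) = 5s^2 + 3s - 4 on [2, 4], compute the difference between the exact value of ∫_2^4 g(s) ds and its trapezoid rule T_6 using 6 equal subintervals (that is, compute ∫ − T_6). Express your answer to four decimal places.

Exact integral: ∫_2^4 g(s) ds ≈ 103.333333.
T_6 ≈ 103.518519.
Error ≈ 103.333333 − 103.518519 ≈ -0.1852.

-0.1852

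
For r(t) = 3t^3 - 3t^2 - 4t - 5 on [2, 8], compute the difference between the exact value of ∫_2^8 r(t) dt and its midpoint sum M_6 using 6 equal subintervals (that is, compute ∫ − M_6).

Exact integral: ∫_2^8 r(t) dt = 2406.
M_6 = 2385.
Error = 2406 − 2385 = 21.

21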